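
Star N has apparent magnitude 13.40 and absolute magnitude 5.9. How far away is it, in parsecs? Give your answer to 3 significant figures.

m − M = 5 log₁₀(d/10 pc)
13.40 − (5.9) = 7.50 = 5 log₁₀(d/10)
d = 10 × 10^(7.50/5) = 10 × 10^1.500 = 316.2 pc.

316 pc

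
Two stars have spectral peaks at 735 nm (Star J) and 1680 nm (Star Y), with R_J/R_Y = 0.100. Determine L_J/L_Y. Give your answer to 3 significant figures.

0.273

Wien's law gives T ∝ 1/λ_max, so T_J/T_Y = λ_Y/λ_J = 1680/735 = 2.286.
Then L ∝ R²T⁴ gives L_J/L_Y = (0.100)² × (2.286)⁴ = 0.01000 × 27.30 = 0.2730.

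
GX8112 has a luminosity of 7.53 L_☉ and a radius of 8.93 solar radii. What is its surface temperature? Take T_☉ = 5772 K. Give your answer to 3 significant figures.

3.20×10^3 K

T/T_☉ = (L/L_☉)^(1/4) / (R/R_☉)^(1/2)
T = 5772 × (7.53)^(1/4) / √(8.93) = 5772 × 1.657 / 2.988 = 3200 K.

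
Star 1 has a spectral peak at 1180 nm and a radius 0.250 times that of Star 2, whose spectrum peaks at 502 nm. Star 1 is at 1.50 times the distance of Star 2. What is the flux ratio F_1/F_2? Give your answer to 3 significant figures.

Wien's law: T_1/T_2 = λ_2/λ_1 = 502/1180 = 0.4254.
L_1/L_2 = (R_1/R_2)²(T_1/T_2)⁴ = (0.250)²(0.4254)⁴ = 0.002047.
F_1/F_2 = (L_1/L_2)/(d_1/d_2)² = 0.002047/(1.50)² = 9.099×10^-4.

9.10×10^-4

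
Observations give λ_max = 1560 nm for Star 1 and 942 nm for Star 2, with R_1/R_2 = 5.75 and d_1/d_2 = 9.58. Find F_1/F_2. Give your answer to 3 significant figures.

0.0479

Wien's law: T_1/T_2 = λ_2/λ_1 = 942/1560 = 0.6038.
L_1/L_2 = (R_1/R_2)²(T_1/T_2)⁴ = (5.75)²(0.6038)⁴ = 4.396.
F_1/F_2 = (L_1/L_2)/(d_1/d_2)² = 4.396/(9.58)² = 0.04790.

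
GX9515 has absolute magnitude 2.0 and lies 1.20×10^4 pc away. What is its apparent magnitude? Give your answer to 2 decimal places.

m = M + 5 log₁₀(d/10 pc) = 2.0 + 5 log₁₀(1.20×10^4/10)
  = 2.0 + 5 × 3.079 = 2.0 + 15.40 = 17.40.

17.40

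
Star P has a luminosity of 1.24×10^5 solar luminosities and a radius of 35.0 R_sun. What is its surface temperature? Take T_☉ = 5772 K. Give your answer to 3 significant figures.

T/T_☉ = (L/L_☉)^(1/4) / (R/R_☉)^(1/2)
T = 5772 × (1.24×10^5)^(1/4) / √(35.0) = 5772 × 18.77 / 5.916 = 1.831×10^4 K.

1.83×10^4 K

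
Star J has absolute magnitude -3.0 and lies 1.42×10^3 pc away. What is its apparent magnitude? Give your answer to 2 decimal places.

7.76

m = M + 5 log₁₀(d/10 pc) = -3.0 + 5 log₁₀(1.42×10^3/10)
  = -3.0 + 5 × 2.152 = -3.0 + 10.76 = 7.76.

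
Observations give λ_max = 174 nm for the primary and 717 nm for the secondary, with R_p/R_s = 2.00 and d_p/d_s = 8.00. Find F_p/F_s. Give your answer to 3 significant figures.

Wien's law: T_p/T_s = λ_s/λ_p = 717/174 = 4.121.
L_p/L_s = (R_p/R_s)²(T_p/T_s)⁴ = (2.00)²(4.121)⁴ = 1153.
F_p/F_s = (L_p/L_s)/(d_p/d_s)² = 1153/(8.00)² = 18.02.

18.0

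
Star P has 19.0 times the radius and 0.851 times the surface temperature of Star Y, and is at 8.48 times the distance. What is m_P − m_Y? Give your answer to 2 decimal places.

L_P/L_Y = (19.0)²(0.851)⁴ = 189.3.
F_P/F_Y = (L_P/L_Y)/(d_P/d_Y)² = 189.3/71.91 = 2.633.
m_P − m_Y = −2.5 log₁₀(2.633) = -1.05.

-1.05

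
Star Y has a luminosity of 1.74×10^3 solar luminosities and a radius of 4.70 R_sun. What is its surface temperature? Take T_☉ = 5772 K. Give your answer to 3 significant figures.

1.72×10^4 K

T/T_☉ = (L/L_☉)^(1/4) / (R/R_☉)^(1/2)
T = 5772 × (1.74×10^3)^(1/4) / √(4.70) = 5772 × 6.459 / 2.168 = 1.720×10^4 K.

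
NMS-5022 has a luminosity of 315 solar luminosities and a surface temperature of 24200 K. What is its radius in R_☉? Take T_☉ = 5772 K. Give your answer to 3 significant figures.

R/R_☉ = √(L/L_☉) / (T/T_☉)² = √(315) / (4.193)²
       = 17.75 / 17.58 = 1.010.

1.01 R_☉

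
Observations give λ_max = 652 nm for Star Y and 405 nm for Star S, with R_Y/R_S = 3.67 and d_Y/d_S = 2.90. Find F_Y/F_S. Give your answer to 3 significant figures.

0.238

Wien's law: T_Y/T_S = λ_S/λ_Y = 405/652 = 0.6212.
L_Y/L_S = (R_Y/R_S)²(T_Y/T_S)⁴ = (3.67)²(0.6212)⁴ = 2.005.
F_Y/F_S = (L_Y/L_S)/(d_Y/d_S)² = 2.005/(2.90)² = 0.2384.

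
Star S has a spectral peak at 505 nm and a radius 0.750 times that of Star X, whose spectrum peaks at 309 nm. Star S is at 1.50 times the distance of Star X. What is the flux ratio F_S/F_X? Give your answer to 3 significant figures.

Wien's law: T_S/T_X = λ_X/λ_S = 309/505 = 0.6119.
L_S/L_X = (R_S/R_X)²(T_S/T_X)⁴ = (0.750)²(0.6119)⁴ = 0.07885.
F_S/F_X = (L_S/L_X)/(d_S/d_X)² = 0.07885/(1.50)² = 0.03504.

0.0350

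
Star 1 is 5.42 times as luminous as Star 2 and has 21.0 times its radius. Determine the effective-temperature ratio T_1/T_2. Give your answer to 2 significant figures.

L ∝ R²T⁴ gives T ∝ (L/R²)^(1/4), so
T_1/T_2 = (5.42 / 21.0²)^(1/4) = (0.01229)^(1/4) = 0.3330.

0.33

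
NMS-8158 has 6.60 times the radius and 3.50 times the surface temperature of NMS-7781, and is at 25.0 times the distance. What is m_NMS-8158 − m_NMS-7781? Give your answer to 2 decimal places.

L_NMS-8158/L_NMS-7781 = (6.60)²(3.50)⁴ = 6537.
F_NMS-8158/F_NMS-7781 = (L_NMS-8158/L_NMS-7781)/(d_NMS-8158/d_NMS-7781)² = 6537/625.0 = 10.46.
m_NMS-8158 − m_NMS-7781 = −2.5 log₁₀(10.46) = -2.55.

-2.55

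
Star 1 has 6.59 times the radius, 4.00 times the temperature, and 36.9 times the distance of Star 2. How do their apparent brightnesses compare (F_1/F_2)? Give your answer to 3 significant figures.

8.17

L_1/L_2 = (R_1/R_2)²(T_1/T_2)⁴ = (6.59)² × (4.00)⁴ = 1.112×10^4.
F_1/F_2 = (L_1/L_2)/(d_1/d_2)² = 1.112×10^4 / (36.9)² = 8.165.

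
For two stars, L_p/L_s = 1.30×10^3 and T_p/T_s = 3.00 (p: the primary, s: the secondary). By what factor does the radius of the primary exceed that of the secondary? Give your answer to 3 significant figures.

4.01

L ∝ R²T⁴ gives R ∝ √L / T², so
R_p/R_s = √(1.30×10^3) / (3.00)² = 36.06 / 9.000 = 4.006.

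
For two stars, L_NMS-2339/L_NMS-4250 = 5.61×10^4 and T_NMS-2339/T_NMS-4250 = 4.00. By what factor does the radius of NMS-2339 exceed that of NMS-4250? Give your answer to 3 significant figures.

14.8

L ∝ R²T⁴ gives R ∝ √L / T², so
R_NMS-2339/R_NMS-4250 = √(5.61×10^4) / (4.00)² = 236.9 / 16.00 = 14.80.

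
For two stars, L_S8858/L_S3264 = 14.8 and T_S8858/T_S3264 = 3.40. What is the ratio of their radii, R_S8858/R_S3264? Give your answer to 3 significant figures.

L ∝ R²T⁴ gives R ∝ √L / T², so
R_S8858/R_S3264 = √(14.8) / (3.40)² = 3.847 / 11.56 = 0.3328.

0.333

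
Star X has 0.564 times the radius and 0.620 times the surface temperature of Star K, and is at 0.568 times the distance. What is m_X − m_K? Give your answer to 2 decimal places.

2.09

L_X/L_K = (0.564)²(0.620)⁴ = 0.04700.
F_X/F_K = (L_X/L_K)/(d_X/d_K)² = 0.04700/0.3226 = 0.1457.
m_X − m_K = −2.5 log₁₀(0.1457) = 2.09.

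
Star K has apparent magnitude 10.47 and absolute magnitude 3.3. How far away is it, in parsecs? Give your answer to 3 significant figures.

272 pc

m − M = 5 log₁₀(d/10 pc)
10.47 − (3.3) = 7.17 = 5 log₁₀(d/10)
d = 10 × 10^(7.17/5) = 10 × 10^1.434 = 271.6 pc.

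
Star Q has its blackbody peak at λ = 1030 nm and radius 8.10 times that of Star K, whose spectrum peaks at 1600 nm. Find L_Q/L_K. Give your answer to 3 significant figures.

382

Wien's law gives T ∝ 1/λ_max, so T_Q/T_K = λ_K/λ_Q = 1600/1030 = 1.553.
Then L ∝ R²T⁴ gives L_Q/L_K = (8.10)² × (1.553)⁴ = 65.61 × 5.823 = 382.0.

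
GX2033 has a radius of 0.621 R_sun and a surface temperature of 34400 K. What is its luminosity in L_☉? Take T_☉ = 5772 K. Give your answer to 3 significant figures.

487 L_☉

L/L_☉ = (R/R_☉)² (T/T_☉)⁴ = (0.621)² × (34400/5772)⁴
       = 0.3856 × (5.960)⁴ = 0.3856 × 1262 = 486.5.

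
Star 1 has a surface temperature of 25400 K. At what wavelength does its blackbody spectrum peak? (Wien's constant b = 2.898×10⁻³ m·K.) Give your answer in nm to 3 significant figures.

114 nm

λ_max = b/T = 2.898×10⁻³ / 25400 = 1.14×10^-7 m = 114.1 nm.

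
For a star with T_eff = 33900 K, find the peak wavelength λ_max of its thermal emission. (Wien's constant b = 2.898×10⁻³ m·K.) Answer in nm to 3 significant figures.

85.5 nm

λ_max = b/T = 2.898×10⁻³ / 33900 = 8.55×10^-8 m = 85.49 nm.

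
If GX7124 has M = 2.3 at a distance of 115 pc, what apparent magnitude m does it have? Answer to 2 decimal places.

7.60

m = M + 5 log₁₀(d/10 pc) = 2.3 + 5 log₁₀(115/10)
  = 2.3 + 5 × 1.061 = 2.3 + 5.30 = 7.60.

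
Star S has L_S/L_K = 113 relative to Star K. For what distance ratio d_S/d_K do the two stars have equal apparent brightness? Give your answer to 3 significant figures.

10.6

Equal flux requires L_S/d_S² = L_K/d_K², so d_S/d_K = √(L_S/L_K)
= √(113) = 10.63.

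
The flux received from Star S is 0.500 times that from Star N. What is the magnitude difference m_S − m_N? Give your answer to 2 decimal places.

0.75

m_S − m_N = −2.5 log₁₀(F_S/F_N) = −2.5 log₁₀(0.500) = −2.5 × (-0.301) = 0.753.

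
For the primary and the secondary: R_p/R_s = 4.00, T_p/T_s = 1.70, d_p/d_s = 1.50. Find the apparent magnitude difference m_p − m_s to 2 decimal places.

L_p/L_s = (4.00)²(1.70)⁴ = 133.6.
F_p/F_s = (L_p/L_s)/(d_p/d_s)² = 133.6/2.250 = 59.39.
m_p − m_s = −2.5 log₁₀(59.39) = -4.43.

-4.43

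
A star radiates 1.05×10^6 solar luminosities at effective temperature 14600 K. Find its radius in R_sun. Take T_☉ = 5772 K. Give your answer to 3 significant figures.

160 R_sun

R/R_☉ = √(L/L_☉) / (T/T_☉)² = √(1.05×10^6) / (2.529)²
       = 1025 / 6.398 = 160.2.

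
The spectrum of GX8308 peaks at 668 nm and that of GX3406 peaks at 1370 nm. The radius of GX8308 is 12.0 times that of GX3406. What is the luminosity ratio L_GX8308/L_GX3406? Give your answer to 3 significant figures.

Wien's law gives T ∝ 1/λ_max, so T_GX8308/T_GX3406 = λ_GX3406/λ_GX8308 = 1370/668 = 2.051.
Then L ∝ R²T⁴ gives L_GX8308/L_GX3406 = (12.0)² × (2.051)⁴ = 144.0 × 17.69 = 2548.

2.55×10^3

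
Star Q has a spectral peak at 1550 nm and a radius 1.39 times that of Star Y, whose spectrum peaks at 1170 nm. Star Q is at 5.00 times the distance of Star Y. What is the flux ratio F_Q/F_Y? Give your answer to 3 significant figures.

0.0251

Wien's law: T_Q/T_Y = λ_Y/λ_Q = 1170/1550 = 0.7548.
L_Q/L_Y = (R_Q/R_Y)²(T_Q/T_Y)⁴ = (1.39)²(0.7548)⁴ = 0.6273.
F_Q/F_Y = (L_Q/L_Y)/(d_Q/d_Y)² = 0.6273/(5.00)² = 0.02509.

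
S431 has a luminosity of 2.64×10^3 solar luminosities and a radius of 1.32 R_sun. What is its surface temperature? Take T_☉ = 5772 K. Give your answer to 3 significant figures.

T/T_☉ = (L/L_☉)^(1/4) / (R/R_☉)^(1/2)
T = 5772 × (2.64×10^3)^(1/4) / √(1.32) = 5772 × 7.168 / 1.149 = 3.601×10^4 K.

3.60×10^4 K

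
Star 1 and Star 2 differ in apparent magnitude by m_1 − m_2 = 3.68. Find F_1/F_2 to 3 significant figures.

0.0337

F_1/F_2 = 10^(−(m_1 − m_2)/2.5) = 10^(-3.68/2.5) = 10^-1.472 = 0.03373.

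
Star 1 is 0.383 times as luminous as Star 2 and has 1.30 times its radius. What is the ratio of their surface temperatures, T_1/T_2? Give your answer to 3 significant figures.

L ∝ R²T⁴ gives T ∝ (L/R²)^(1/4), so
T_1/T_2 = (0.383 / 1.30²)^(1/4) = (0.2266)^(1/4) = 0.6900.

0.690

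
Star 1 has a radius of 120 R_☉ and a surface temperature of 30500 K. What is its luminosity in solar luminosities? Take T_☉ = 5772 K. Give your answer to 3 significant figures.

L/L_☉ = (R/R_☉)² (T/T_☉)⁴ = (120)² × (30500/5772)⁴
       = 1.440×10^4 × (5.284)⁴ = 1.440×10^4 × 779.6 = 1.123×10^7.

1.12×10^7 solar luminosities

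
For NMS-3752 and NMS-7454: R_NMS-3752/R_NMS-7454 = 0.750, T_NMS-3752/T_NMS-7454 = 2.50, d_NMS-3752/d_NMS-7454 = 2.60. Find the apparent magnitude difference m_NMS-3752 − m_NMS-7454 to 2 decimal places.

L_NMS-3752/L_NMS-7454 = (0.750)²(2.50)⁴ = 21.97.
F_NMS-3752/F_NMS-7454 = (L_NMS-3752/L_NMS-7454)/(d_NMS-3752/d_NMS-7454)² = 21.97/6.760 = 3.250.
m_NMS-3752 − m_NMS-7454 = −2.5 log₁₀(3.250) = -1.28.

-1.28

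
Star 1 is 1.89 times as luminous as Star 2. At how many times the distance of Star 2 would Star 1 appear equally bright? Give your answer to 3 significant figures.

Equal flux requires L_1/d_1² = L_2/d_2², so d_1/d_2 = √(L_1/L_2)
= √(1.89) = 1.375.

1.37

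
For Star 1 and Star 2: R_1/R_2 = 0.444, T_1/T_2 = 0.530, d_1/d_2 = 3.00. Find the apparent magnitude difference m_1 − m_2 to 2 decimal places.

L_1/L_2 = (0.444)²(0.530)⁴ = 0.01555.
F_1/F_2 = (L_1/L_2)/(d_1/d_2)² = 0.01555/9.000 = 0.001728.
m_1 − m_2 = −2.5 log₁₀(0.001728) = 6.91.

6.91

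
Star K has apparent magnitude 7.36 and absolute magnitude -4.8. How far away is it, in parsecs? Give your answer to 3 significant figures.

2.70×10^3 pc

m − M = 5 log₁₀(d/10 pc)
7.36 − (-4.8) = 12.16 = 5 log₁₀(d/10)
d = 10 × 10^(12.16/5) = 10 × 10^2.432 = 2704 pc.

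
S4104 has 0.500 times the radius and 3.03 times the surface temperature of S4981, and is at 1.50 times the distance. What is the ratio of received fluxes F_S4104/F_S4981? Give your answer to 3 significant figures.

9.37

L_S4104/L_S4981 = (R_S4104/R_S4981)²(T_S4104/T_S4981)⁴ = (0.500)² × (3.03)⁴ = 21.07.
F_S4104/F_S4981 = (L_S4104/L_S4981)/(d_S4104/d_S4981)² = 21.07 / (1.50)² = 9.365.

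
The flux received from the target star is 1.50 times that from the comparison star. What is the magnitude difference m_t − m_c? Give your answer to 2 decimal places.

m_t − m_c = −2.5 log₁₀(F_t/F_c) = −2.5 log₁₀(1.50) = −2.5 × (0.176) = -0.440.

-0.44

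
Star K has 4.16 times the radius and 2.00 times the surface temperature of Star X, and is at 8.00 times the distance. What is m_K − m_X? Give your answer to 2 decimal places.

L_K/L_X = (4.16)²(2.00)⁴ = 276.9.
F_K/F_X = (L_K/L_X)/(d_K/d_X)² = 276.9/64.00 = 4.326.
m_K − m_X = −2.5 log₁₀(4.326) = -1.59.

-1.59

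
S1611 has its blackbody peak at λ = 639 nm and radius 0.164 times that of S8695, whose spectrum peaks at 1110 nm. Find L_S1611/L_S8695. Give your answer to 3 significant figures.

0.245

Wien's law gives T ∝ 1/λ_max, so T_S1611/T_S8695 = λ_S8695/λ_S1611 = 1110/639 = 1.737.
Then L ∝ R²T⁴ gives L_S1611/L_S8695 = (0.164)² × (1.737)⁴ = 0.02690 × 9.105 = 0.2449.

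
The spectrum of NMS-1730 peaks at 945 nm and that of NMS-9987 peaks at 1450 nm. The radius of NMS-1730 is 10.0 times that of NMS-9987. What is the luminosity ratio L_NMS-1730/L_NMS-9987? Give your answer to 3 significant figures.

554

Wien's law gives T ∝ 1/λ_max, so T_NMS-1730/T_NMS-9987 = λ_NMS-9987/λ_NMS-1730 = 1450/945 = 1.534.
Then L ∝ R²T⁴ gives L_NMS-1730/L_NMS-9987 = (10.0)² × (1.534)⁴ = 100.0 × 5.543 = 554.3.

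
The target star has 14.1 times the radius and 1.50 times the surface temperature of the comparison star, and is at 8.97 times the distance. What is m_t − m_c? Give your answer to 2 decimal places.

L_t/L_c = (14.1)²(1.50)⁴ = 1006.
F_t/F_c = (L_t/L_c)/(d_t/d_c)² = 1006/80.46 = 12.51.
m_t − m_c = −2.5 log₁₀(12.51) = -2.74.

-2.74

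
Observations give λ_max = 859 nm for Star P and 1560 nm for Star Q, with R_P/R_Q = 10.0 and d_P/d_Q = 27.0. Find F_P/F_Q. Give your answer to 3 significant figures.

Wien's law: T_P/T_Q = λ_Q/λ_P = 1560/859 = 1.816.
L_P/L_Q = (R_P/R_Q)²(T_P/T_Q)⁴ = (10.0)²(1.816)⁴ = 1088.
F_P/F_Q = (L_P/L_Q)/(d_P/d_Q)² = 1088/(27.0)² = 1.492.

1.49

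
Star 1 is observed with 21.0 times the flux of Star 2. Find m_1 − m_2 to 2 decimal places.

m_1 − m_2 = −2.5 log₁₀(F_1/F_2) = −2.5 log₁₀(21.0) = −2.5 × (1.322) = -3.306.

-3.31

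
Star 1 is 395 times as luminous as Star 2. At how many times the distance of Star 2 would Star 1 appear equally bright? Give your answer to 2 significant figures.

Equal flux requires L_1/d_1² = L_2/d_2², so d_1/d_2 = √(L_1/L_2)
= √(395) = 19.87.

20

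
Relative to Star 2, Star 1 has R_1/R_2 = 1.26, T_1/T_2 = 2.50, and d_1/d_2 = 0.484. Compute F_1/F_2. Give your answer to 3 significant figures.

L_1/L_2 = (R_1/R_2)²(T_1/T_2)⁴ = (1.26)² × (2.50)⁴ = 62.02.
F_1/F_2 = (L_1/L_2)/(d_1/d_2)² = 62.02 / (0.484)² = 264.7.

265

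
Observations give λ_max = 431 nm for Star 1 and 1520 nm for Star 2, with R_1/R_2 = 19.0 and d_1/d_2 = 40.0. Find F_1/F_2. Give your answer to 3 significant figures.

Wien's law: T_1/T_2 = λ_2/λ_1 = 1520/431 = 3.527.
L_1/L_2 = (R_1/R_2)²(T_1/T_2)⁴ = (19.0)²(3.527)⁴ = 5.584×10^4.
F_1/F_2 = (L_1/L_2)/(d_1/d_2)² = 5.584×10^4/(40.0)² = 34.90.

34.9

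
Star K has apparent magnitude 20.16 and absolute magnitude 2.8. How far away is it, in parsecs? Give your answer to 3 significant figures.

2.96×10^4 pc

m − M = 5 log₁₀(d/10 pc)
20.16 − (2.8) = 17.36 = 5 log₁₀(d/10)
d = 10 × 10^(17.36/5) = 10 × 10^3.472 = 2.965×10^4 pc.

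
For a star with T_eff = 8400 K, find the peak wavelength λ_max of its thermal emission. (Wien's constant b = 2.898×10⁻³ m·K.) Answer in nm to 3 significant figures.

345 nm

λ_max = b/T = 2.898×10⁻³ / 8400 = 3.45×10^-7 m = 345.0 nm.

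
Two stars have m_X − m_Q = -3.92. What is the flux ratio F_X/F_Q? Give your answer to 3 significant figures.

37.0

F_X/F_Q = 10^(−(m_X − m_Q)/2.5) = 10^(3.92/2.5) = 10^1.568 = 36.98.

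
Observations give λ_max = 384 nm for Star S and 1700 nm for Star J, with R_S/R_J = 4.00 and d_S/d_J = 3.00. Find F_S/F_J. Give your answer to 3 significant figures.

683

Wien's law: T_S/T_J = λ_J/λ_S = 1700/384 = 4.427.
L_S/L_J = (R_S/R_J)²(T_S/T_J)⁴ = (4.00)²(4.427)⁴ = 6146.
F_S/F_J = (L_S/L_J)/(d_S/d_J)² = 6146/(3.00)² = 682.9.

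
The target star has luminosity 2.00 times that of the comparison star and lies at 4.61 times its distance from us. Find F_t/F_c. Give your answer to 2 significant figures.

F = L/(4πd²), so F_t/F_c = (L_t/L_c) / (d_t/d_c)²
= 2.00 / (4.61)² = 2.00 / 21.25 = 0.09411.

0.094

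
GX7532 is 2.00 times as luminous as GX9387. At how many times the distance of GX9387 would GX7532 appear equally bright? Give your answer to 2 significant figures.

Equal flux requires L_GX7532/d_GX7532² = L_GX9387/d_GX9387², so d_GX7532/d_GX9387 = √(L_GX7532/L_GX9387)
= √(2.00) = 1.414.

1.4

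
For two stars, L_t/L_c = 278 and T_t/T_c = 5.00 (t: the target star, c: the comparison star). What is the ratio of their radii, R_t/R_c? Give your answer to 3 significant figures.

0.667

L ∝ R²T⁴ gives R ∝ √L / T², so
R_t/R_c = √(278) / (5.00)² = 16.67 / 25.00 = 0.6669.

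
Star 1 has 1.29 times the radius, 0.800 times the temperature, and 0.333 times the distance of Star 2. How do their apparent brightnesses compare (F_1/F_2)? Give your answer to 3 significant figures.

L_1/L_2 = (R_1/R_2)²(T_1/T_2)⁴ = (1.29)² × (0.800)⁴ = 0.6816.
F_1/F_2 = (L_1/L_2)/(d_1/d_2)² = 0.6816 / (0.333)² = 6.147.

6.15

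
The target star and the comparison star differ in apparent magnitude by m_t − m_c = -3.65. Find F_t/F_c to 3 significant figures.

F_t/F_c = 10^(−(m_t − m_c)/2.5) = 10^(3.65/2.5) = 10^1.460 = 28.84.

28.8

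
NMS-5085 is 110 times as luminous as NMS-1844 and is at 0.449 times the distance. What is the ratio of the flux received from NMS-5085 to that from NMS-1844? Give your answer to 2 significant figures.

5.5×10^2

F = L/(4πd²), so F_NMS-5085/F_NMS-1844 = (L_NMS-5085/L_NMS-1844) / (d_NMS-5085/d_NMS-1844)²
= 110 / (0.449)² = 110 / 0.2016 = 545.6.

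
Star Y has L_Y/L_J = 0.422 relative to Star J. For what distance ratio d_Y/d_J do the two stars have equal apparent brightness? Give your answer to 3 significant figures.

0.650

Equal flux requires L_Y/d_Y² = L_J/d_J², so d_Y/d_J = √(L_Y/L_J)
= √(0.422) = 0.6496.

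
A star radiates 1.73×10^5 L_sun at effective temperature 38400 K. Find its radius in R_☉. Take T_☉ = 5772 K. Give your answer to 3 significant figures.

9.40 R_☉

R/R_☉ = √(L/L_☉) / (T/T_☉)² = √(1.73×10^5) / (6.653)²
       = 415.9 / 44.26 = 9.398.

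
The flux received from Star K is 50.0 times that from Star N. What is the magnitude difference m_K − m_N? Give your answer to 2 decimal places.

m_K − m_N = −2.5 log₁₀(F_K/F_N) = −2.5 log₁₀(50.0) = −2.5 × (1.699) = -4.247.

-4.25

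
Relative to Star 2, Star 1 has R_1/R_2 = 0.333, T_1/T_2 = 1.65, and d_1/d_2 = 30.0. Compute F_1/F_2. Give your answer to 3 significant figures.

L_1/L_2 = (R_1/R_2)²(T_1/T_2)⁴ = (0.333)² × (1.65)⁴ = 0.8219.
F_1/F_2 = (L_1/L_2)/(d_1/d_2)² = 0.8219 / (30.0)² = 9.132×10^-4.

9.13×10^-4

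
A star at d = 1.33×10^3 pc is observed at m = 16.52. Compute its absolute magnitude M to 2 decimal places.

5.90

M = m − 5 log₁₀(d/10 pc) = 16.52 − 5 log₁₀(1.33×10^3/10)
  = 16.52 − 5 × 2.124 = 16.52 − 10.62 = 5.90.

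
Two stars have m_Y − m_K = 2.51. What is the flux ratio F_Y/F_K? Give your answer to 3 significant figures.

0.0991

F_Y/F_K = 10^(−(m_Y − m_K)/2.5) = 10^(-2.51/2.5) = 10^-1.004 = 0.09908.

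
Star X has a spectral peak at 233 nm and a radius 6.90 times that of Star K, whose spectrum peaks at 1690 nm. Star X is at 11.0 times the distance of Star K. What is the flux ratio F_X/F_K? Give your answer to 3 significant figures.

1.09×10^3

Wien's law: T_X/T_K = λ_K/λ_X = 1690/233 = 7.253.
L_X/L_K = (R_X/R_K)²(T_X/T_K)⁴ = (6.90)²(7.253)⁴ = 1.318×10^5.
F_X/F_K = (L_X/L_K)/(d_X/d_K)² = 1.318×10^5/(11.0)² = 1089.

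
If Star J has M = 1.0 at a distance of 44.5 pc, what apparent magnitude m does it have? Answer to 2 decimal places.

4.24

m = M + 5 log₁₀(d/10 pc) = 1.0 + 5 log₁₀(44.5/10)
  = 1.0 + 5 × 0.648 = 1.0 + 3.24 = 4.24.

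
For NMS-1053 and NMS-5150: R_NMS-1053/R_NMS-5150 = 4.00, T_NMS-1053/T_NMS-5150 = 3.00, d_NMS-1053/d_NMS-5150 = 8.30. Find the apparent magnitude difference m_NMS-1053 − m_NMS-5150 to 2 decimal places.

L_NMS-1053/L_NMS-5150 = (4.00)²(3.00)⁴ = 1296.
F_NMS-1053/F_NMS-5150 = (L_NMS-1053/L_NMS-5150)/(d_NMS-1053/d_NMS-5150)² = 1296/68.89 = 18.81.
m_NMS-1053 − m_NMS-5150 = −2.5 log₁₀(18.81) = -3.19.

-3.19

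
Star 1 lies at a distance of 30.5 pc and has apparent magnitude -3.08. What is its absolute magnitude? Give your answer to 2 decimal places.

-5.50

M = m − 5 log₁₀(d/10 pc) = -3.08 − 5 log₁₀(30.5/10)
  = -3.08 − 5 × 0.484 = -3.08 − 2.42 = -5.50.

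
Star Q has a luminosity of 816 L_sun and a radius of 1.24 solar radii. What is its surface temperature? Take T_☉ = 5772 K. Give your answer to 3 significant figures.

2.77×10^4 K

T/T_☉ = (L/L_☉)^(1/4) / (R/R_☉)^(1/2)
T = 5772 × (816)^(1/4) / √(1.24) = 5772 × 5.345 / 1.114 = 2.770×10^4 K.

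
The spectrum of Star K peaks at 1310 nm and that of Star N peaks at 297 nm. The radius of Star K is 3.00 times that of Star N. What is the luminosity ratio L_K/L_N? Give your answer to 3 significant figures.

Wien's law gives T ∝ 1/λ_max, so T_K/T_N = λ_N/λ_K = 297/1310 = 0.2267.
Then L ∝ R²T⁴ gives L_K/L_N = (3.00)² × (0.2267)⁴ = 9.000 × 0.002642 = 0.02378.

0.0238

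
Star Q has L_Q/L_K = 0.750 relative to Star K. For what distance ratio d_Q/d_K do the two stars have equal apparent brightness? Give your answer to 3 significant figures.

Equal flux requires L_Q/d_Q² = L_K/d_K², so d_Q/d_K = √(L_Q/L_K)
= √(0.750) = 0.8660.

0.866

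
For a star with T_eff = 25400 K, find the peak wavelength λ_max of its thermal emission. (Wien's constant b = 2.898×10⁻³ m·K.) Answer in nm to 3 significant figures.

λ_max = b/T = 2.898×10⁻³ / 25400 = 1.14×10^-7 m = 114.1 nm.

114 nm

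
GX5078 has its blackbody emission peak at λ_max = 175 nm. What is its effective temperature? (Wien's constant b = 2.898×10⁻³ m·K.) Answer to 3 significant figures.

T = b/λ_max = 2.898×10⁻³ / (175×10⁻⁹) = 1.656×10^4 K.

1.66×10^4 K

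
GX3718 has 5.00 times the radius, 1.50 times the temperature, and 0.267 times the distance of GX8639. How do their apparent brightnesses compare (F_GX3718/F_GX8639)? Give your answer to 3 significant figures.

1.78×10^3

L_GX3718/L_GX8639 = (R_GX3718/R_GX8639)²(T_GX3718/T_GX8639)⁴ = (5.00)² × (1.50)⁴ = 126.6.
F_GX3718/F_GX8639 = (L_GX3718/L_GX8639)/(d_GX3718/d_GX8639)² = 126.6 / (0.267)² = 1775.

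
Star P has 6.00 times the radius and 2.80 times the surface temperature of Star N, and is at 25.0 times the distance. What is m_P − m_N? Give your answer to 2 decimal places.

-1.37

L_P/L_N = (6.00)²(2.80)⁴ = 2213.
F_P/F_N = (L_P/L_N)/(d_P/d_N)² = 2213/625.0 = 3.540.
m_P − m_N = −2.5 log₁₀(3.540) = -1.37.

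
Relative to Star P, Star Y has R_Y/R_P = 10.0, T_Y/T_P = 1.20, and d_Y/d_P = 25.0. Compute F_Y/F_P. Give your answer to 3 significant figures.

L_Y/L_P = (R_Y/R_P)²(T_Y/T_P)⁴ = (10.0)² × (1.20)⁴ = 207.4.
F_Y/F_P = (L_Y/L_P)/(d_Y/d_P)² = 207.4 / (25.0)² = 0.3318.

0.332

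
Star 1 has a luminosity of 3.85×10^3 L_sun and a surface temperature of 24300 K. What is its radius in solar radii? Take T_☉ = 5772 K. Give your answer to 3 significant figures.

3.50 solar radii

R/R_☉ = √(L/L_☉) / (T/T_☉)² = √(3.85×10^3) / (4.210)²
       = 62.05 / 17.72 = 3.501.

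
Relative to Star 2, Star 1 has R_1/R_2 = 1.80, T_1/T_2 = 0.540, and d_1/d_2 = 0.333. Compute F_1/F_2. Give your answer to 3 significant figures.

L_1/L_2 = (R_1/R_2)²(T_1/T_2)⁴ = (1.80)² × (0.540)⁴ = 0.2755.
F_1/F_2 = (L_1/L_2)/(d_1/d_2)² = 0.2755 / (0.333)² = 2.484.

2.48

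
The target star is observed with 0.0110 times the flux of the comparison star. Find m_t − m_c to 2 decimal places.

4.90

m_t − m_c = −2.5 log₁₀(F_t/F_c) = −2.5 log₁₀(0.0110) = −2.5 × (-1.959) = 4.897.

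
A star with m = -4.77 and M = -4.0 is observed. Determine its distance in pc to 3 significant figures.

m − M = 5 log₁₀(d/10 pc)
-4.77 − (-4.0) = -0.77 = 5 log₁₀(d/10)
d = 10 × 10^(-0.77/5) = 10 × 10^-0.154 = 7.015 pc.

7.01 pc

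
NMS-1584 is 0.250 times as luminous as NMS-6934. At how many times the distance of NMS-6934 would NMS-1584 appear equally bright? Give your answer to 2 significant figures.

Equal flux requires L_NMS-1584/d_NMS-1584² = L_NMS-6934/d_NMS-6934², so d_NMS-1584/d_NMS-6934 = √(L_NMS-1584/L_NMS-6934)
= √(0.250) = 0.5000.

0.50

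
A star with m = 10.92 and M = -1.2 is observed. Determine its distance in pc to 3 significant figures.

2.65×10^3 pc

m − M = 5 log₁₀(d/10 pc)
10.92 − (-1.2) = 12.12 = 5 log₁₀(d/10)
d = 10 × 10^(12.12/5) = 10 × 10^2.424 = 2655 pc.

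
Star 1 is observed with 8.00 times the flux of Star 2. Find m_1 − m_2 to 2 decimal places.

m_1 − m_2 = −2.5 log₁₀(F_1/F_2) = −2.5 log₁₀(8.00) = −2.5 × (0.903) = -2.258.

-2.26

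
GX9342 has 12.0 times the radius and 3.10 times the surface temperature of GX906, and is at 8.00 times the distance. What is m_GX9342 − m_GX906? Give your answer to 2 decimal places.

L_GX9342/L_GX906 = (12.0)²(3.10)⁴ = 1.330×10^4.
F_GX9342/F_GX906 = (L_GX9342/L_GX906)/(d_GX9342/d_GX906)² = 1.330×10^4/64.00 = 207.8.
m_GX9342 − m_GX906 = −2.5 log₁₀(207.8) = -5.79.

-5.79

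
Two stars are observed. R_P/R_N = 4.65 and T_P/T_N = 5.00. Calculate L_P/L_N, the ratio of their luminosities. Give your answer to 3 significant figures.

From the Stefan–Boltzmann law, L ∝ R²T⁴, so
L_P/L_N = (R_P/R_N)² (T_P/T_N)⁴ = (4.65)² × (5.00)⁴ = 21.62 × 625.0 = 1.351×10^4.

1.35×10^4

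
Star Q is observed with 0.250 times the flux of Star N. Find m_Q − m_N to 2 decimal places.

1.51

m_Q − m_N = −2.5 log₁₀(F_Q/F_N) = −2.5 log₁₀(0.250) = −2.5 × (-0.602) = 1.505.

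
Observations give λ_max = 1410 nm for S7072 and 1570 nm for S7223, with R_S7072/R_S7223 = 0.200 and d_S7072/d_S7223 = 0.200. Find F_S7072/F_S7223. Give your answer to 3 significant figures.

Wien's law: T_S7072/T_S7223 = λ_S7223/λ_S7072 = 1570/1410 = 1.113.
L_S7072/L_S7223 = (R_S7072/R_S7223)²(T_S7072/T_S7223)⁴ = (0.200)²(1.113)⁴ = 0.06149.
F_S7072/F_S7223 = (L_S7072/L_S7223)/(d_S7072/d_S7223)² = 0.06149/(0.200)² = 1.537.

1.54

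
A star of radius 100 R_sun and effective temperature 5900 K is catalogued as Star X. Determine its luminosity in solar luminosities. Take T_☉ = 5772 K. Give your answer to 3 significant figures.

L/L_☉ = (R/R_☉)² (T/T_☉)⁴ = (100)² × (5900/5772)⁴
       = 1.000×10^4 × (1.022)⁴ = 1.000×10^4 × 1.092 = 1.092×10^4.

1.09×10^4 solar luminosities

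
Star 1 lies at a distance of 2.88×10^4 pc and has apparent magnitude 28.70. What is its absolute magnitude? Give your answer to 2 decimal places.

11.40

M = m − 5 log₁₀(d/10 pc) = 28.70 − 5 log₁₀(2.88×10^4/10)
  = 28.70 − 5 × 3.459 = 28.70 − 17.30 = 11.40.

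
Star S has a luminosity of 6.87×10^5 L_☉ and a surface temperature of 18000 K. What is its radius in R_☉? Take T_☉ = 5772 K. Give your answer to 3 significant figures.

R/R_☉ = √(L/L_☉) / (T/T_☉)² = √(6.87×10^5) / (3.119)²
       = 828.9 / 9.725 = 85.23.

85.2 R_☉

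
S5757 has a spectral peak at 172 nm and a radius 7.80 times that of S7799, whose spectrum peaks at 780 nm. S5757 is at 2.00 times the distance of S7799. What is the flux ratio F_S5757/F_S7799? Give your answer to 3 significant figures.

Wien's law: T_S5757/T_S7799 = λ_S7799/λ_S5757 = 780/172 = 4.535.
L_S5757/L_S7799 = (R_S5757/R_S7799)²(T_S5757/T_S7799)⁴ = (7.80)²(4.535)⁴ = 2.573×10^4.
F_S5757/F_S7799 = (L_S5757/L_S7799)/(d_S5757/d_S7799)² = 2.573×10^4/(2.00)² = 6433.

6.43×10^3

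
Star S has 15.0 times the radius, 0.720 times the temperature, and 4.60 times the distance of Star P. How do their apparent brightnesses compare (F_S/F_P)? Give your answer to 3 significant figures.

2.86

L_S/L_P = (R_S/R_P)²(T_S/T_P)⁴ = (15.0)² × (0.720)⁴ = 60.47.
F_S/F_P = (L_S/L_P)/(d_S/d_P)² = 60.47 / (4.60)² = 2.858.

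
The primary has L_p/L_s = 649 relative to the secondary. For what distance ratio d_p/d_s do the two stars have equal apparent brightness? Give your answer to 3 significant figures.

Equal flux requires L_p/d_p² = L_s/d_s², so d_p/d_s = √(L_p/L_s)
= √(649) = 25.48.

25.5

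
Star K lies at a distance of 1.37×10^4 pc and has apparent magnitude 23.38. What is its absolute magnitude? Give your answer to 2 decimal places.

7.70

M = m − 5 log₁₀(d/10 pc) = 23.38 − 5 log₁₀(1.37×10^4/10)
  = 23.38 − 5 × 3.137 = 23.38 − 15.68 = 7.70.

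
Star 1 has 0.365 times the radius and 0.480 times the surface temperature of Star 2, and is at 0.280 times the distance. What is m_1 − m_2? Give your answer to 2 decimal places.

L_1/L_2 = (0.365)²(0.480)⁴ = 0.007072.
F_1/F_2 = (L_1/L_2)/(d_1/d_2)² = 0.007072/0.07840 = 0.09021.
m_1 − m_2 = −2.5 log₁₀(0.09021) = 2.61.

2.61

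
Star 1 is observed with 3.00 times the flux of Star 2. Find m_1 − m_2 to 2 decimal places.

m_1 − m_2 = −2.5 log₁₀(F_1/F_2) = −2.5 log₁₀(3.00) = −2.5 × (0.477) = -1.193.

-1.19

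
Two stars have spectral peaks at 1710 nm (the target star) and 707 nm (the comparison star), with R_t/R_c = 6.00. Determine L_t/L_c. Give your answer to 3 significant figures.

Wien's law gives T ∝ 1/λ_max, so T_t/T_c = λ_c/λ_t = 707/1710 = 0.4135.
Then L ∝ R²T⁴ gives L_t/L_c = (6.00)² × (0.4135)⁴ = 36.00 × 0.02922 = 1.052.

1.05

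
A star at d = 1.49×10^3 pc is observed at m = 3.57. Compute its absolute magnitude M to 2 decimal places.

M = m − 5 log₁₀(d/10 pc) = 3.57 − 5 log₁₀(1.49×10^3/10)
  = 3.57 − 5 × 2.173 = 3.57 − 10.87 = -7.30.

-7.30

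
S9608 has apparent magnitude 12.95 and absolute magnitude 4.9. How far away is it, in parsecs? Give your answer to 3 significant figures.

407 pc

m − M = 5 log₁₀(d/10 pc)
12.95 − (4.9) = 8.05 = 5 log₁₀(d/10)
d = 10 × 10^(8.05/5) = 10 × 10^1.610 = 407.4 pc.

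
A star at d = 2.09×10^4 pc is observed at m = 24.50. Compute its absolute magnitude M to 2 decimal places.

7.90

M = m − 5 log₁₀(d/10 pc) = 24.50 − 5 log₁₀(2.09×10^4/10)
  = 24.50 − 5 × 3.320 = 24.50 − 16.60 = 7.90.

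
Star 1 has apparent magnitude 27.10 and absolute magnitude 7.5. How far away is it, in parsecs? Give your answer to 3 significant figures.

m − M = 5 log₁₀(d/10 pc)
27.10 − (7.5) = 19.60 = 5 log₁₀(d/10)
d = 10 × 10^(19.60/5) = 10 × 10^3.920 = 8.318×10^4 pc.

8.32×10^4 pc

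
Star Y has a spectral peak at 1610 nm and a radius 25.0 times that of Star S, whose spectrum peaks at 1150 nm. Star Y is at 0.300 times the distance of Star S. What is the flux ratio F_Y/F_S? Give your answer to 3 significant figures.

1.81×10^3

Wien's law: T_Y/T_S = λ_S/λ_Y = 1150/1610 = 0.7143.
L_Y/L_S = (R_Y/R_S)²(T_Y/T_S)⁴ = (25.0)²(0.7143)⁴ = 162.7.
F_Y/F_S = (L_Y/L_S)/(d_Y/d_S)² = 162.7/(0.300)² = 1808.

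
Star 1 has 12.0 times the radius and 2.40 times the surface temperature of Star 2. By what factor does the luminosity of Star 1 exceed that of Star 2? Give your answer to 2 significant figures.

4.8×10^3

From the Stefan–Boltzmann law, L ∝ R²T⁴, so
L_1/L_2 = (R_1/R_2)² (T_1/T_2)⁴ = (12.0)² × (2.40)⁴ = 144.0 × 33.18 = 4778.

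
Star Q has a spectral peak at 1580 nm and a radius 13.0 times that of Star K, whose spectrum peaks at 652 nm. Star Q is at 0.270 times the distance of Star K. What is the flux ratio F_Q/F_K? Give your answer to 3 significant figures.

Wien's law: T_Q/T_K = λ_K/λ_Q = 652/1580 = 0.4127.
L_Q/L_K = (R_Q/R_K)²(T_Q/T_K)⁴ = (13.0)²(0.4127)⁴ = 4.901.
F_Q/F_K = (L_Q/L_K)/(d_Q/d_K)² = 4.901/(0.270)² = 67.22.

67.2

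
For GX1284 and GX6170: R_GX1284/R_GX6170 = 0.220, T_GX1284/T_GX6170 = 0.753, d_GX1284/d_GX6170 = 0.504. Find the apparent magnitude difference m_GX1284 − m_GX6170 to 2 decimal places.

3.03

L_GX1284/L_GX6170 = (0.220)²(0.753)⁴ = 0.01556.
F_GX1284/F_GX6170 = (L_GX1284/L_GX6170)/(d_GX1284/d_GX6170)² = 0.01556/0.2540 = 0.06126.
m_GX1284 − m_GX6170 = −2.5 log₁₀(0.06126) = 3.03.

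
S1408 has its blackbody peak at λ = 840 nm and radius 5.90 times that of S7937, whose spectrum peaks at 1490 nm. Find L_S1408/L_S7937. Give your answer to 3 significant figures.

Wien's law gives T ∝ 1/λ_max, so T_S1408/T_S7937 = λ_S7937/λ_S1408 = 1490/840 = 1.774.
Then L ∝ R²T⁴ gives L_S1408/L_S7937 = (5.90)² × (1.774)⁴ = 34.81 × 9.900 = 344.6.

345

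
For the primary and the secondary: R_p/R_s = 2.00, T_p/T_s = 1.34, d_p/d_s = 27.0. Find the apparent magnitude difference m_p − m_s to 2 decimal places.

L_p/L_s = (2.00)²(1.34)⁴ = 12.90.
F_p/F_s = (L_p/L_s)/(d_p/d_s)² = 12.90/729.0 = 0.01769.
m_p − m_s = −2.5 log₁₀(0.01769) = 4.38.

4.38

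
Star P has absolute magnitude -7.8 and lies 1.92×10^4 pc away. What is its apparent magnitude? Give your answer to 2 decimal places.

8.62

m = M + 5 log₁₀(d/10 pc) = -7.8 + 5 log₁₀(1.92×10^4/10)
  = -7.8 + 5 × 3.283 = -7.8 + 16.42 = 8.62.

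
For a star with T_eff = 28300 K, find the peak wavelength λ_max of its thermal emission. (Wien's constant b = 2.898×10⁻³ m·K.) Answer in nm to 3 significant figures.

λ_max = b/T = 2.898×10⁻³ / 28300 = 1.02×10^-7 m = 102.4 nm.

102 nm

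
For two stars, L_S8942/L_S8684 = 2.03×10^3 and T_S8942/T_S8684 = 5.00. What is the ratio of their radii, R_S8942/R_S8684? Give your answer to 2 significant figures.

L ∝ R²T⁴ gives R ∝ √L / T², so
R_S8942/R_S8684 = √(2.03×10^3) / (5.00)² = 45.06 / 25.00 = 1.802.

1.8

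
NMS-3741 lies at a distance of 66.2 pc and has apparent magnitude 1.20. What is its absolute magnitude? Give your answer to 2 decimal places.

-2.90

M = m − 5 log₁₀(d/10 pc) = 1.20 − 5 log₁₀(66.2/10)
  = 1.20 − 5 × 0.821 = 1.20 − 4.10 = -2.90.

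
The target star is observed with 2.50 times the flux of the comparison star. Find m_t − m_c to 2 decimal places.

m_t − m_c = −2.5 log₁₀(F_t/F_c) = −2.5 log₁₀(2.50) = −2.5 × (0.398) = -0.995.

-0.99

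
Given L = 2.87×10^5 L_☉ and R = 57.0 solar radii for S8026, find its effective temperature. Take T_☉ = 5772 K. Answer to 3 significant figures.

1.77×10^4 K

T/T_☉ = (L/L_☉)^(1/4) / (R/R_☉)^(1/2)
T = 5772 × (2.87×10^5)^(1/4) / √(57.0) = 5772 × 23.15 / 7.550 = 1.770×10^4 K.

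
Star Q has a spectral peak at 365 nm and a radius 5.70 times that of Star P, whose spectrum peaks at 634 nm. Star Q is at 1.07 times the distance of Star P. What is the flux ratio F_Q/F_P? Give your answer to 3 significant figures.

Wien's law: T_Q/T_P = λ_P/λ_Q = 634/365 = 1.737.
L_Q/L_P = (R_Q/R_P)²(T_Q/T_P)⁴ = (5.70)²(1.737)⁴ = 295.8.
F_Q/F_P = (L_Q/L_P)/(d_Q/d_P)² = 295.8/(1.07)² = 258.3.

258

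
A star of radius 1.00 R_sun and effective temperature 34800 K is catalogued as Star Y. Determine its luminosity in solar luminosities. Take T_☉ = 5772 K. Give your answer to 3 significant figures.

1.32×10^3 solar luminosities

L/L_☉ = (R/R_☉)² (T/T_☉)⁴ = (1.00)² × (34800/5772)⁴
       = 1.000 × (6.029)⁴ = 1.000 × 1321 = 1321.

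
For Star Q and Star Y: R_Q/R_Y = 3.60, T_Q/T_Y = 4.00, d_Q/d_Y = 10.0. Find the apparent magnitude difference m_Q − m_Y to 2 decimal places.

L_Q/L_Y = (3.60)²(4.00)⁴ = 3318.
F_Q/F_Y = (L_Q/L_Y)/(d_Q/d_Y)² = 3318/100.0 = 33.18.
m_Q − m_Y = −2.5 log₁₀(33.18) = -3.80.

-3.80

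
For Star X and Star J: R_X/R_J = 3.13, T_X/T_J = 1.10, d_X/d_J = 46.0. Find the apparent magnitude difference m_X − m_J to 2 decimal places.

L_X/L_J = (3.13)²(1.10)⁴ = 14.34.
F_X/F_J = (L_X/L_J)/(d_X/d_J)² = 14.34/2116 = 0.006779.
m_X − m_J = −2.5 log₁₀(0.006779) = 5.42.

5.42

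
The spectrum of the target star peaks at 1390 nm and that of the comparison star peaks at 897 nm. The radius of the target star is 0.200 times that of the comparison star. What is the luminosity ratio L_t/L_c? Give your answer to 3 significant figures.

Wien's law gives T ∝ 1/λ_max, so T_t/T_c = λ_c/λ_t = 897/1390 = 0.6453.
Then L ∝ R²T⁴ gives L_t/L_c = (0.200)² × (0.6453)⁴ = 0.04000 × 0.1734 = 0.006937.

0.00694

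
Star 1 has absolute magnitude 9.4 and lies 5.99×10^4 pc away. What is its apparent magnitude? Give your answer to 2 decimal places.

28.29

m = M + 5 log₁₀(d/10 pc) = 9.4 + 5 log₁₀(5.99×10^4/10)
  = 9.4 + 5 × 3.777 = 9.4 + 18.89 = 28.29.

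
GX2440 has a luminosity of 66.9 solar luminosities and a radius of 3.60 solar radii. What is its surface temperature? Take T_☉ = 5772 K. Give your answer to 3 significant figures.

T/T_☉ = (L/L_☉)^(1/4) / (R/R_☉)^(1/2)
T = 5772 × (66.9)^(1/4) / √(3.60) = 5772 × 2.860 / 1.897 = 8700 K.

8.70×10^3 K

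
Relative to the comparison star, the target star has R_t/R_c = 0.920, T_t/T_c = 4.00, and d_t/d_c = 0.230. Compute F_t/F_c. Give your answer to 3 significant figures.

L_t/L_c = (R_t/R_c)²(T_t/T_c)⁴ = (0.920)² × (4.00)⁴ = 216.7.
F_t/F_c = (L_t/L_c)/(d_t/d_c)² = 216.7 / (0.230)² = 4096.

4.10×10^3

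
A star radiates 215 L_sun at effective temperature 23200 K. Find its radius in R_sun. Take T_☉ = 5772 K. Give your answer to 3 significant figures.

0.908 R_sun

R/R_☉ = √(L/L_☉) / (T/T_☉)² = √(215) / (4.019)²
       = 14.66 / 16.16 = 0.9076.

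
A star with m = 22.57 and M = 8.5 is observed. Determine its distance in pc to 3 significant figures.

6.52×10^3 pc

m − M = 5 log₁₀(d/10 pc)
22.57 − (8.5) = 14.07 = 5 log₁₀(d/10)
d = 10 × 10^(14.07/5) = 10 × 10^2.814 = 6516 pc.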